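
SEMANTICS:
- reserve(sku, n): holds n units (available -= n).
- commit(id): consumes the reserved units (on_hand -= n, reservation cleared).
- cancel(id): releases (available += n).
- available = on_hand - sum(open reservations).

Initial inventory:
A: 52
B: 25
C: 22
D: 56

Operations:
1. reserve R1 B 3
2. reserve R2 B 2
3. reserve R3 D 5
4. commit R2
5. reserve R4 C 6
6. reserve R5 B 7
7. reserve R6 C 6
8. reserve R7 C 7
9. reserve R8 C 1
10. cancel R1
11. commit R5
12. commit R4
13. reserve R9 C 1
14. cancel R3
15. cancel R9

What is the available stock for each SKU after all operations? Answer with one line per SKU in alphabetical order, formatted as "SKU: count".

Answer: A: 52
B: 16
C: 2
D: 56

Derivation:
Step 1: reserve R1 B 3 -> on_hand[A=52 B=25 C=22 D=56] avail[A=52 B=22 C=22 D=56] open={R1}
Step 2: reserve R2 B 2 -> on_hand[A=52 B=25 C=22 D=56] avail[A=52 B=20 C=22 D=56] open={R1,R2}
Step 3: reserve R3 D 5 -> on_hand[A=52 B=25 C=22 D=56] avail[A=52 B=20 C=22 D=51] open={R1,R2,R3}
Step 4: commit R2 -> on_hand[A=52 B=23 C=22 D=56] avail[A=52 B=20 C=22 D=51] open={R1,R3}
Step 5: reserve R4 C 6 -> on_hand[A=52 B=23 C=22 D=56] avail[A=52 B=20 C=16 D=51] open={R1,R3,R4}
Step 6: reserve R5 B 7 -> on_hand[A=52 B=23 C=22 D=56] avail[A=52 B=13 C=16 D=51] open={R1,R3,R4,R5}
Step 7: reserve R6 C 6 -> on_hand[A=52 B=23 C=22 D=56] avail[A=52 B=13 C=10 D=51] open={R1,R3,R4,R5,R6}
Step 8: reserve R7 C 7 -> on_hand[A=52 B=23 C=22 D=56] avail[A=52 B=13 C=3 D=51] open={R1,R3,R4,R5,R6,R7}
Step 9: reserve R8 C 1 -> on_hand[A=52 B=23 C=22 D=56] avail[A=52 B=13 C=2 D=51] open={R1,R3,R4,R5,R6,R7,R8}
Step 10: cancel R1 -> on_hand[A=52 B=23 C=22 D=56] avail[A=52 B=16 C=2 D=51] open={R3,R4,R5,R6,R7,R8}
Step 11: commit R5 -> on_hand[A=52 B=16 C=22 D=56] avail[A=52 B=16 C=2 D=51] open={R3,R4,R6,R7,R8}
Step 12: commit R4 -> on_hand[A=52 B=16 C=16 D=56] avail[A=52 B=16 C=2 D=51] open={R3,R6,R7,R8}
Step 13: reserve R9 C 1 -> on_hand[A=52 B=16 C=16 D=56] avail[A=52 B=16 C=1 D=51] open={R3,R6,R7,R8,R9}
Step 14: cancel R3 -> on_hand[A=52 B=16 C=16 D=56] avail[A=52 B=16 C=1 D=56] open={R6,R7,R8,R9}
Step 15: cancel R9 -> on_hand[A=52 B=16 C=16 D=56] avail[A=52 B=16 C=2 D=56] open={R6,R7,R8}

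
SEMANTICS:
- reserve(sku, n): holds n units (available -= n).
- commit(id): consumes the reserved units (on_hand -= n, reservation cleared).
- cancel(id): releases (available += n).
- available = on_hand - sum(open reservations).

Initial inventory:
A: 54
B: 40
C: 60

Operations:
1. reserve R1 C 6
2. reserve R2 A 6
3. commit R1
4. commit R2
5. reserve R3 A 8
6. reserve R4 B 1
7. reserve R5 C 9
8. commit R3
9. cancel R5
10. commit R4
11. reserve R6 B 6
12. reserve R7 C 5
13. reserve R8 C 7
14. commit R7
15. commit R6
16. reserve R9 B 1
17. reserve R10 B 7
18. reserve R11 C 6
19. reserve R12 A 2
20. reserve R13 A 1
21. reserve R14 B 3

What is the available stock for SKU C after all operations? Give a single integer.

Step 1: reserve R1 C 6 -> on_hand[A=54 B=40 C=60] avail[A=54 B=40 C=54] open={R1}
Step 2: reserve R2 A 6 -> on_hand[A=54 B=40 C=60] avail[A=48 B=40 C=54] open={R1,R2}
Step 3: commit R1 -> on_hand[A=54 B=40 C=54] avail[A=48 B=40 C=54] open={R2}
Step 4: commit R2 -> on_hand[A=48 B=40 C=54] avail[A=48 B=40 C=54] open={}
Step 5: reserve R3 A 8 -> on_hand[A=48 B=40 C=54] avail[A=40 B=40 C=54] open={R3}
Step 6: reserve R4 B 1 -> on_hand[A=48 B=40 C=54] avail[A=40 B=39 C=54] open={R3,R4}
Step 7: reserve R5 C 9 -> on_hand[A=48 B=40 C=54] avail[A=40 B=39 C=45] open={R3,R4,R5}
Step 8: commit R3 -> on_hand[A=40 B=40 C=54] avail[A=40 B=39 C=45] open={R4,R5}
Step 9: cancel R5 -> on_hand[A=40 B=40 C=54] avail[A=40 B=39 C=54] open={R4}
Step 10: commit R4 -> on_hand[A=40 B=39 C=54] avail[A=40 B=39 C=54] open={}
Step 11: reserve R6 B 6 -> on_hand[A=40 B=39 C=54] avail[A=40 B=33 C=54] open={R6}
Step 12: reserve R7 C 5 -> on_hand[A=40 B=39 C=54] avail[A=40 B=33 C=49] open={R6,R7}
Step 13: reserve R8 C 7 -> on_hand[A=40 B=39 C=54] avail[A=40 B=33 C=42] open={R6,R7,R8}
Step 14: commit R7 -> on_hand[A=40 B=39 C=49] avail[A=40 B=33 C=42] open={R6,R8}
Step 15: commit R6 -> on_hand[A=40 B=33 C=49] avail[A=40 B=33 C=42] open={R8}
Step 16: reserve R9 B 1 -> on_hand[A=40 B=33 C=49] avail[A=40 B=32 C=42] open={R8,R9}
Step 17: reserve R10 B 7 -> on_hand[A=40 B=33 C=49] avail[A=40 B=25 C=42] open={R10,R8,R9}
Step 18: reserve R11 C 6 -> on_hand[A=40 B=33 C=49] avail[A=40 B=25 C=36] open={R10,R11,R8,R9}
Step 19: reserve R12 A 2 -> on_hand[A=40 B=33 C=49] avail[A=38 B=25 C=36] open={R10,R11,R12,R8,R9}
Step 20: reserve R13 A 1 -> on_hand[A=40 B=33 C=49] avail[A=37 B=25 C=36] open={R10,R11,R12,R13,R8,R9}
Step 21: reserve R14 B 3 -> on_hand[A=40 B=33 C=49] avail[A=37 B=22 C=36] open={R10,R11,R12,R13,R14,R8,R9}
Final available[C] = 36

Answer: 36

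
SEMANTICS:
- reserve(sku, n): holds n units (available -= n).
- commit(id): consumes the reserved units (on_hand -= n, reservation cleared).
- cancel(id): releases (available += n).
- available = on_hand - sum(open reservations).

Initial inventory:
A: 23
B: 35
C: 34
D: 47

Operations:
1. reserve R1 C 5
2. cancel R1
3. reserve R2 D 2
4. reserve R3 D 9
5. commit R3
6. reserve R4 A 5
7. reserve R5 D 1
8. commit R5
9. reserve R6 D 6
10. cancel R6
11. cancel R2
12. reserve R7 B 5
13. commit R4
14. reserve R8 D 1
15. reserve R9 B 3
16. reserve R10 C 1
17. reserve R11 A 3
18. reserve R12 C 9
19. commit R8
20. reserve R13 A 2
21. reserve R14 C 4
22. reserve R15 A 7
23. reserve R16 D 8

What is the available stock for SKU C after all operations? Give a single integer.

Step 1: reserve R1 C 5 -> on_hand[A=23 B=35 C=34 D=47] avail[A=23 B=35 C=29 D=47] open={R1}
Step 2: cancel R1 -> on_hand[A=23 B=35 C=34 D=47] avail[A=23 B=35 C=34 D=47] open={}
Step 3: reserve R2 D 2 -> on_hand[A=23 B=35 C=34 D=47] avail[A=23 B=35 C=34 D=45] open={R2}
Step 4: reserve R3 D 9 -> on_hand[A=23 B=35 C=34 D=47] avail[A=23 B=35 C=34 D=36] open={R2,R3}
Step 5: commit R3 -> on_hand[A=23 B=35 C=34 D=38] avail[A=23 B=35 C=34 D=36] open={R2}
Step 6: reserve R4 A 5 -> on_hand[A=23 B=35 C=34 D=38] avail[A=18 B=35 C=34 D=36] open={R2,R4}
Step 7: reserve R5 D 1 -> on_hand[A=23 B=35 C=34 D=38] avail[A=18 B=35 C=34 D=35] open={R2,R4,R5}
Step 8: commit R5 -> on_hand[A=23 B=35 C=34 D=37] avail[A=18 B=35 C=34 D=35] open={R2,R4}
Step 9: reserve R6 D 6 -> on_hand[A=23 B=35 C=34 D=37] avail[A=18 B=35 C=34 D=29] open={R2,R4,R6}
Step 10: cancel R6 -> on_hand[A=23 B=35 C=34 D=37] avail[A=18 B=35 C=34 D=35] open={R2,R4}
Step 11: cancel R2 -> on_hand[A=23 B=35 C=34 D=37] avail[A=18 B=35 C=34 D=37] open={R4}
Step 12: reserve R7 B 5 -> on_hand[A=23 B=35 C=34 D=37] avail[A=18 B=30 C=34 D=37] open={R4,R7}
Step 13: commit R4 -> on_hand[A=18 B=35 C=34 D=37] avail[A=18 B=30 C=34 D=37] open={R7}
Step 14: reserve R8 D 1 -> on_hand[A=18 B=35 C=34 D=37] avail[A=18 B=30 C=34 D=36] open={R7,R8}
Step 15: reserve R9 B 3 -> on_hand[A=18 B=35 C=34 D=37] avail[A=18 B=27 C=34 D=36] open={R7,R8,R9}
Step 16: reserve R10 C 1 -> on_hand[A=18 B=35 C=34 D=37] avail[A=18 B=27 C=33 D=36] open={R10,R7,R8,R9}
Step 17: reserve R11 A 3 -> on_hand[A=18 B=35 C=34 D=37] avail[A=15 B=27 C=33 D=36] open={R10,R11,R7,R8,R9}
Step 18: reserve R12 C 9 -> on_hand[A=18 B=35 C=34 D=37] avail[A=15 B=27 C=24 D=36] open={R10,R11,R12,R7,R8,R9}
Step 19: commit R8 -> on_hand[A=18 B=35 C=34 D=36] avail[A=15 B=27 C=24 D=36] open={R10,R11,R12,R7,R9}
Step 20: reserve R13 A 2 -> on_hand[A=18 B=35 C=34 D=36] avail[A=13 B=27 C=24 D=36] open={R10,R11,R12,R13,R7,R9}
Step 21: reserve R14 C 4 -> on_hand[A=18 B=35 C=34 D=36] avail[A=13 B=27 C=20 D=36] open={R10,R11,R12,R13,R14,R7,R9}
Step 22: reserve R15 A 7 -> on_hand[A=18 B=35 C=34 D=36] avail[A=6 B=27 C=20 D=36] open={R10,R11,R12,R13,R14,R15,R7,R9}
Step 23: reserve R16 D 8 -> on_hand[A=18 B=35 C=34 D=36] avail[A=6 B=27 C=20 D=28] open={R10,R11,R12,R13,R14,R15,R16,R7,R9}
Final available[C] = 20

Answer: 20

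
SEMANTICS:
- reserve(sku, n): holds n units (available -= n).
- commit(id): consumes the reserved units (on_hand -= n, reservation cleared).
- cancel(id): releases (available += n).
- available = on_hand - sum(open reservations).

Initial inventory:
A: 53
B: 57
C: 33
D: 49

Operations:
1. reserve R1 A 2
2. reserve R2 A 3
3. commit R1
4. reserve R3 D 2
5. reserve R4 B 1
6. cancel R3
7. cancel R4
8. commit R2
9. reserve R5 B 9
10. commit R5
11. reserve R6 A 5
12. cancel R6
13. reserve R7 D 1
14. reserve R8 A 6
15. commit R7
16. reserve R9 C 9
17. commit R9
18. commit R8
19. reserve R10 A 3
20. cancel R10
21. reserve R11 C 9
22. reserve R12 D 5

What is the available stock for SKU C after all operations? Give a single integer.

Answer: 15

Derivation:
Step 1: reserve R1 A 2 -> on_hand[A=53 B=57 C=33 D=49] avail[A=51 B=57 C=33 D=49] open={R1}
Step 2: reserve R2 A 3 -> on_hand[A=53 B=57 C=33 D=49] avail[A=48 B=57 C=33 D=49] open={R1,R2}
Step 3: commit R1 -> on_hand[A=51 B=57 C=33 D=49] avail[A=48 B=57 C=33 D=49] open={R2}
Step 4: reserve R3 D 2 -> on_hand[A=51 B=57 C=33 D=49] avail[A=48 B=57 C=33 D=47] open={R2,R3}
Step 5: reserve R4 B 1 -> on_hand[A=51 B=57 C=33 D=49] avail[A=48 B=56 C=33 D=47] open={R2,R3,R4}
Step 6: cancel R3 -> on_hand[A=51 B=57 C=33 D=49] avail[A=48 B=56 C=33 D=49] open={R2,R4}
Step 7: cancel R4 -> on_hand[A=51 B=57 C=33 D=49] avail[A=48 B=57 C=33 D=49] open={R2}
Step 8: commit R2 -> on_hand[A=48 B=57 C=33 D=49] avail[A=48 B=57 C=33 D=49] open={}
Step 9: reserve R5 B 9 -> on_hand[A=48 B=57 C=33 D=49] avail[A=48 B=48 C=33 D=49] open={R5}
Step 10: commit R5 -> on_hand[A=48 B=48 C=33 D=49] avail[A=48 B=48 C=33 D=49] open={}
Step 11: reserve R6 A 5 -> on_hand[A=48 B=48 C=33 D=49] avail[A=43 B=48 C=33 D=49] open={R6}
Step 12: cancel R6 -> on_hand[A=48 B=48 C=33 D=49] avail[A=48 B=48 C=33 D=49] open={}
Step 13: reserve R7 D 1 -> on_hand[A=48 B=48 C=33 D=49] avail[A=48 B=48 C=33 D=48] open={R7}
Step 14: reserve R8 A 6 -> on_hand[A=48 B=48 C=33 D=49] avail[A=42 B=48 C=33 D=48] open={R7,R8}
Step 15: commit R7 -> on_hand[A=48 B=48 C=33 D=48] avail[A=42 B=48 C=33 D=48] open={R8}
Step 16: reserve R9 C 9 -> on_hand[A=48 B=48 C=33 D=48] avail[A=42 B=48 C=24 D=48] open={R8,R9}
Step 17: commit R9 -> on_hand[A=48 B=48 C=24 D=48] avail[A=42 B=48 C=24 D=48] open={R8}
Step 18: commit R8 -> on_hand[A=42 B=48 C=24 D=48] avail[A=42 B=48 C=24 D=48] open={}
Step 19: reserve R10 A 3 -> on_hand[A=42 B=48 C=24 D=48] avail[A=39 B=48 C=24 D=48] open={R10}
Step 20: cancel R10 -> on_hand[A=42 B=48 C=24 D=48] avail[A=42 B=48 C=24 D=48] open={}
Step 21: reserve R11 C 9 -> on_hand[A=42 B=48 C=24 D=48] avail[A=42 B=48 C=15 D=48] open={R11}
Step 22: reserve R12 D 5 -> on_hand[A=42 B=48 C=24 D=48] avail[A=42 B=48 C=15 D=43] open={R11,R12}
Final available[C] = 15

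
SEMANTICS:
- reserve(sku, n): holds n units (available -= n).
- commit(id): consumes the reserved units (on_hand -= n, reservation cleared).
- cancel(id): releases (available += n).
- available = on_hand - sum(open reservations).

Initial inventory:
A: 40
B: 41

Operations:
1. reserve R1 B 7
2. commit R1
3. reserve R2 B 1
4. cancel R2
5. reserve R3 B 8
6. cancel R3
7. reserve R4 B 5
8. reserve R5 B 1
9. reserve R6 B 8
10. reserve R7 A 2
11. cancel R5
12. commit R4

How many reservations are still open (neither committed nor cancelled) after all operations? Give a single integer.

Answer: 2

Derivation:
Step 1: reserve R1 B 7 -> on_hand[A=40 B=41] avail[A=40 B=34] open={R1}
Step 2: commit R1 -> on_hand[A=40 B=34] avail[A=40 B=34] open={}
Step 3: reserve R2 B 1 -> on_hand[A=40 B=34] avail[A=40 B=33] open={R2}
Step 4: cancel R2 -> on_hand[A=40 B=34] avail[A=40 B=34] open={}
Step 5: reserve R3 B 8 -> on_hand[A=40 B=34] avail[A=40 B=26] open={R3}
Step 6: cancel R3 -> on_hand[A=40 B=34] avail[A=40 B=34] open={}
Step 7: reserve R4 B 5 -> on_hand[A=40 B=34] avail[A=40 B=29] open={R4}
Step 8: reserve R5 B 1 -> on_hand[A=40 B=34] avail[A=40 B=28] open={R4,R5}
Step 9: reserve R6 B 8 -> on_hand[A=40 B=34] avail[A=40 B=20] open={R4,R5,R6}
Step 10: reserve R7 A 2 -> on_hand[A=40 B=34] avail[A=38 B=20] open={R4,R5,R6,R7}
Step 11: cancel R5 -> on_hand[A=40 B=34] avail[A=38 B=21] open={R4,R6,R7}
Step 12: commit R4 -> on_hand[A=40 B=29] avail[A=38 B=21] open={R6,R7}
Open reservations: ['R6', 'R7'] -> 2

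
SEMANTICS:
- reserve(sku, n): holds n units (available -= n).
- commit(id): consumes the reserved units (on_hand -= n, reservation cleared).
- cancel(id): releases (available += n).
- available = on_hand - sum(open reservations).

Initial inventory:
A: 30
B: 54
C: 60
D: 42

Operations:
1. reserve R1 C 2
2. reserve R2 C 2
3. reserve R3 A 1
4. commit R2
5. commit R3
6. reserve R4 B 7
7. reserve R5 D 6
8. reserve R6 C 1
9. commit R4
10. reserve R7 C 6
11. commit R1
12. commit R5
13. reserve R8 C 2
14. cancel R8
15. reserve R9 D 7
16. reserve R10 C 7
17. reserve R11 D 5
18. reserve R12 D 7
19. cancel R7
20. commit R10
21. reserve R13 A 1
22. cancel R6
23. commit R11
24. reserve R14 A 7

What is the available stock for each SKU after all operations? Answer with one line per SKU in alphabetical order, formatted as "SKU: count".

Step 1: reserve R1 C 2 -> on_hand[A=30 B=54 C=60 D=42] avail[A=30 B=54 C=58 D=42] open={R1}
Step 2: reserve R2 C 2 -> on_hand[A=30 B=54 C=60 D=42] avail[A=30 B=54 C=56 D=42] open={R1,R2}
Step 3: reserve R3 A 1 -> on_hand[A=30 B=54 C=60 D=42] avail[A=29 B=54 C=56 D=42] open={R1,R2,R3}
Step 4: commit R2 -> on_hand[A=30 B=54 C=58 D=42] avail[A=29 B=54 C=56 D=42] open={R1,R3}
Step 5: commit R3 -> on_hand[A=29 B=54 C=58 D=42] avail[A=29 B=54 C=56 D=42] open={R1}
Step 6: reserve R4 B 7 -> on_hand[A=29 B=54 C=58 D=42] avail[A=29 B=47 C=56 D=42] open={R1,R4}
Step 7: reserve R5 D 6 -> on_hand[A=29 B=54 C=58 D=42] avail[A=29 B=47 C=56 D=36] open={R1,R4,R5}
Step 8: reserve R6 C 1 -> on_hand[A=29 B=54 C=58 D=42] avail[A=29 B=47 C=55 D=36] open={R1,R4,R5,R6}
Step 9: commit R4 -> on_hand[A=29 B=47 C=58 D=42] avail[A=29 B=47 C=55 D=36] open={R1,R5,R6}
Step 10: reserve R7 C 6 -> on_hand[A=29 B=47 C=58 D=42] avail[A=29 B=47 C=49 D=36] open={R1,R5,R6,R7}
Step 11: commit R1 -> on_hand[A=29 B=47 C=56 D=42] avail[A=29 B=47 C=49 D=36] open={R5,R6,R7}
Step 12: commit R5 -> on_hand[A=29 B=47 C=56 D=36] avail[A=29 B=47 C=49 D=36] open={R6,R7}
Step 13: reserve R8 C 2 -> on_hand[A=29 B=47 C=56 D=36] avail[A=29 B=47 C=47 D=36] open={R6,R7,R8}
Step 14: cancel R8 -> on_hand[A=29 B=47 C=56 D=36] avail[A=29 B=47 C=49 D=36] open={R6,R7}
Step 15: reserve R9 D 7 -> on_hand[A=29 B=47 C=56 D=36] avail[A=29 B=47 C=49 D=29] open={R6,R7,R9}
Step 16: reserve R10 C 7 -> on_hand[A=29 B=47 C=56 D=36] avail[A=29 B=47 C=42 D=29] open={R10,R6,R7,R9}
Step 17: reserve R11 D 5 -> on_hand[A=29 B=47 C=56 D=36] avail[A=29 B=47 C=42 D=24] open={R10,R11,R6,R7,R9}
Step 18: reserve R12 D 7 -> on_hand[A=29 B=47 C=56 D=36] avail[A=29 B=47 C=42 D=17] open={R10,R11,R12,R6,R7,R9}
Step 19: cancel R7 -> on_hand[A=29 B=47 C=56 D=36] avail[A=29 B=47 C=48 D=17] open={R10,R11,R12,R6,R9}
Step 20: commit R10 -> on_hand[A=29 B=47 C=49 D=36] avail[A=29 B=47 C=48 D=17] open={R11,R12,R6,R9}
Step 21: reserve R13 A 1 -> on_hand[A=29 B=47 C=49 D=36] avail[A=28 B=47 C=48 D=17] open={R11,R12,R13,R6,R9}
Step 22: cancel R6 -> on_hand[A=29 B=47 C=49 D=36] avail[A=28 B=47 C=49 D=17] open={R11,R12,R13,R9}
Step 23: commit R11 -> on_hand[A=29 B=47 C=49 D=31] avail[A=28 B=47 C=49 D=17] open={R12,R13,R9}
Step 24: reserve R14 A 7 -> on_hand[A=29 B=47 C=49 D=31] avail[A=21 B=47 C=49 D=17] open={R12,R13,R14,R9}

Answer: A: 21
B: 47
C: 49
D: 17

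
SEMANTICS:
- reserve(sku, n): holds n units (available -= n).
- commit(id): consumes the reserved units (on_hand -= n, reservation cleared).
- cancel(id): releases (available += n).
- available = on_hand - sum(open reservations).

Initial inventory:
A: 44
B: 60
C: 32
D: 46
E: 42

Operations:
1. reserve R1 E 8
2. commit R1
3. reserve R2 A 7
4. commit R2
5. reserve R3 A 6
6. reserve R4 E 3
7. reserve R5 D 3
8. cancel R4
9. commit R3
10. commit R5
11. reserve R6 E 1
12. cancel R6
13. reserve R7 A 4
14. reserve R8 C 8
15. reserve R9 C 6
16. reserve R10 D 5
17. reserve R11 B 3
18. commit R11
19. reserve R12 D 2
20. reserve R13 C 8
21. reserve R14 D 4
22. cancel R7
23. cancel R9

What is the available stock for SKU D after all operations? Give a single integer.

Answer: 32

Derivation:
Step 1: reserve R1 E 8 -> on_hand[A=44 B=60 C=32 D=46 E=42] avail[A=44 B=60 C=32 D=46 E=34] open={R1}
Step 2: commit R1 -> on_hand[A=44 B=60 C=32 D=46 E=34] avail[A=44 B=60 C=32 D=46 E=34] open={}
Step 3: reserve R2 A 7 -> on_hand[A=44 B=60 C=32 D=46 E=34] avail[A=37 B=60 C=32 D=46 E=34] open={R2}
Step 4: commit R2 -> on_hand[A=37 B=60 C=32 D=46 E=34] avail[A=37 B=60 C=32 D=46 E=34] open={}
Step 5: reserve R3 A 6 -> on_hand[A=37 B=60 C=32 D=46 E=34] avail[A=31 B=60 C=32 D=46 E=34] open={R3}
Step 6: reserve R4 E 3 -> on_hand[A=37 B=60 C=32 D=46 E=34] avail[A=31 B=60 C=32 D=46 E=31] open={R3,R4}
Step 7: reserve R5 D 3 -> on_hand[A=37 B=60 C=32 D=46 E=34] avail[A=31 B=60 C=32 D=43 E=31] open={R3,R4,R5}
Step 8: cancel R4 -> on_hand[A=37 B=60 C=32 D=46 E=34] avail[A=31 B=60 C=32 D=43 E=34] open={R3,R5}
Step 9: commit R3 -> on_hand[A=31 B=60 C=32 D=46 E=34] avail[A=31 B=60 C=32 D=43 E=34] open={R5}
Step 10: commit R5 -> on_hand[A=31 B=60 C=32 D=43 E=34] avail[A=31 B=60 C=32 D=43 E=34] open={}
Step 11: reserve R6 E 1 -> on_hand[A=31 B=60 C=32 D=43 E=34] avail[A=31 B=60 C=32 D=43 E=33] open={R6}
Step 12: cancel R6 -> on_hand[A=31 B=60 C=32 D=43 E=34] avail[A=31 B=60 C=32 D=43 E=34] open={}
Step 13: reserve R7 A 4 -> on_hand[A=31 B=60 C=32 D=43 E=34] avail[A=27 B=60 C=32 D=43 E=34] open={R7}
Step 14: reserve R8 C 8 -> on_hand[A=31 B=60 C=32 D=43 E=34] avail[A=27 B=60 C=24 D=43 E=34] open={R7,R8}
Step 15: reserve R9 C 6 -> on_hand[A=31 B=60 C=32 D=43 E=34] avail[A=27 B=60 C=18 D=43 E=34] open={R7,R8,R9}
Step 16: reserve R10 D 5 -> on_hand[A=31 B=60 C=32 D=43 E=34] avail[A=27 B=60 C=18 D=38 E=34] open={R10,R7,R8,R9}
Step 17: reserve R11 B 3 -> on_hand[A=31 B=60 C=32 D=43 E=34] avail[A=27 B=57 C=18 D=38 E=34] open={R10,R11,R7,R8,R9}
Step 18: commit R11 -> on_hand[A=31 B=57 C=32 D=43 E=34] avail[A=27 B=57 C=18 D=38 E=34] open={R10,R7,R8,R9}
Step 19: reserve R12 D 2 -> on_hand[A=31 B=57 C=32 D=43 E=34] avail[A=27 B=57 C=18 D=36 E=34] open={R10,R12,R7,R8,R9}
Step 20: reserve R13 C 8 -> on_hand[A=31 B=57 C=32 D=43 E=34] avail[A=27 B=57 C=10 D=36 E=34] open={R10,R12,R13,R7,R8,R9}
Step 21: reserve R14 D 4 -> on_hand[A=31 B=57 C=32 D=43 E=34] avail[A=27 B=57 C=10 D=32 E=34] open={R10,R12,R13,R14,R7,R8,R9}
Step 22: cancel R7 -> on_hand[A=31 B=57 C=32 D=43 E=34] avail[A=31 B=57 C=10 D=32 E=34] open={R10,R12,R13,R14,R8,R9}
Step 23: cancel R9 -> on_hand[A=31 B=57 C=32 D=43 E=34] avail[A=31 B=57 C=16 D=32 E=34] open={R10,R12,R13,R14,R8}
Final available[D] = 32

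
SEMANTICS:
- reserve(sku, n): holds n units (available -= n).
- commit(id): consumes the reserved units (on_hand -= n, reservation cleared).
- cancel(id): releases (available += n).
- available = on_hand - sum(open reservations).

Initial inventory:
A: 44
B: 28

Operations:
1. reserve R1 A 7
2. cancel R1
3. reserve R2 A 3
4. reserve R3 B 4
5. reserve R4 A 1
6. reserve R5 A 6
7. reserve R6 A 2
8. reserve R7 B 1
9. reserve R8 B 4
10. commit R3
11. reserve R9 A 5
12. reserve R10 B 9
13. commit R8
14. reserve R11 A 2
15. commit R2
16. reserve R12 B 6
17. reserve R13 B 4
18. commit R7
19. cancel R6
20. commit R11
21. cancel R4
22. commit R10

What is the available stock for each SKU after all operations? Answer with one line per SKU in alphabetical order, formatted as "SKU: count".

Answer: A: 28
B: 0

Derivation:
Step 1: reserve R1 A 7 -> on_hand[A=44 B=28] avail[A=37 B=28] open={R1}
Step 2: cancel R1 -> on_hand[A=44 B=28] avail[A=44 B=28] open={}
Step 3: reserve R2 A 3 -> on_hand[A=44 B=28] avail[A=41 B=28] open={R2}
Step 4: reserve R3 B 4 -> on_hand[A=44 B=28] avail[A=41 B=24] open={R2,R3}
Step 5: reserve R4 A 1 -> on_hand[A=44 B=28] avail[A=40 B=24] open={R2,R3,R4}
Step 6: reserve R5 A 6 -> on_hand[A=44 B=28] avail[A=34 B=24] open={R2,R3,R4,R5}
Step 7: reserve R6 A 2 -> on_hand[A=44 B=28] avail[A=32 B=24] open={R2,R3,R4,R5,R6}
Step 8: reserve R7 B 1 -> on_hand[A=44 B=28] avail[A=32 B=23] open={R2,R3,R4,R5,R6,R7}
Step 9: reserve R8 B 4 -> on_hand[A=44 B=28] avail[A=32 B=19] open={R2,R3,R4,R5,R6,R7,R8}
Step 10: commit R3 -> on_hand[A=44 B=24] avail[A=32 B=19] open={R2,R4,R5,R6,R7,R8}
Step 11: reserve R9 A 5 -> on_hand[A=44 B=24] avail[A=27 B=19] open={R2,R4,R5,R6,R7,R8,R9}
Step 12: reserve R10 B 9 -> on_hand[A=44 B=24] avail[A=27 B=10] open={R10,R2,R4,R5,R6,R7,R8,R9}
Step 13: commit R8 -> on_hand[A=44 B=20] avail[A=27 B=10] open={R10,R2,R4,R5,R6,R7,R9}
Step 14: reserve R11 A 2 -> on_hand[A=44 B=20] avail[A=25 B=10] open={R10,R11,R2,R4,R5,R6,R7,R9}
Step 15: commit R2 -> on_hand[A=41 B=20] avail[A=25 B=10] open={R10,R11,R4,R5,R6,R7,R9}
Step 16: reserve R12 B 6 -> on_hand[A=41 B=20] avail[A=25 B=4] open={R10,R11,R12,R4,R5,R6,R7,R9}
Step 17: reserve R13 B 4 -> on_hand[A=41 B=20] avail[A=25 B=0] open={R10,R11,R12,R13,R4,R5,R6,R7,R9}
Step 18: commit R7 -> on_hand[A=41 B=19] avail[A=25 B=0] open={R10,R11,R12,R13,R4,R5,R6,R9}
Step 19: cancel R6 -> on_hand[A=41 B=19] avail[A=27 B=0] open={R10,R11,R12,R13,R4,R5,R9}
Step 20: commit R11 -> on_hand[A=39 B=19] avail[A=27 B=0] open={R10,R12,R13,R4,R5,R9}
Step 21: cancel R4 -> on_hand[A=39 B=19] avail[A=28 B=0] open={R10,R12,R13,R5,R9}
Step 22: commit R10 -> on_hand[A=39 B=10] avail[A=28 B=0] open={R12,R13,R5,R9}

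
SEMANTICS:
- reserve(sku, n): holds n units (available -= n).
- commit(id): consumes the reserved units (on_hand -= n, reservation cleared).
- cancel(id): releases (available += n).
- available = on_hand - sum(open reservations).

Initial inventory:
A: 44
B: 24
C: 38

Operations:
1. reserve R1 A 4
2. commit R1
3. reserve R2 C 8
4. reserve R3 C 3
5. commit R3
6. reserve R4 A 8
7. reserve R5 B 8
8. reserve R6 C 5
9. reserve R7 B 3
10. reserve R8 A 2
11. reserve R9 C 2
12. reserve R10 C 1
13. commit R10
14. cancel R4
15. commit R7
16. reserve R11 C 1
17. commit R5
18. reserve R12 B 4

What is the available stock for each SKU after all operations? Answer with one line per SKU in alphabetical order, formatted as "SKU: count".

Answer: A: 38
B: 9
C: 18

Derivation:
Step 1: reserve R1 A 4 -> on_hand[A=44 B=24 C=38] avail[A=40 B=24 C=38] open={R1}
Step 2: commit R1 -> on_hand[A=40 B=24 C=38] avail[A=40 B=24 C=38] open={}
Step 3: reserve R2 C 8 -> on_hand[A=40 B=24 C=38] avail[A=40 B=24 C=30] open={R2}
Step 4: reserve R3 C 3 -> on_hand[A=40 B=24 C=38] avail[A=40 B=24 C=27] open={R2,R3}
Step 5: commit R3 -> on_hand[A=40 B=24 C=35] avail[A=40 B=24 C=27] open={R2}
Step 6: reserve R4 A 8 -> on_hand[A=40 B=24 C=35] avail[A=32 B=24 C=27] open={R2,R4}
Step 7: reserve R5 B 8 -> on_hand[A=40 B=24 C=35] avail[A=32 B=16 C=27] open={R2,R4,R5}
Step 8: reserve R6 C 5 -> on_hand[A=40 B=24 C=35] avail[A=32 B=16 C=22] open={R2,R4,R5,R6}
Step 9: reserve R7 B 3 -> on_hand[A=40 B=24 C=35] avail[A=32 B=13 C=22] open={R2,R4,R5,R6,R7}
Step 10: reserve R8 A 2 -> on_hand[A=40 B=24 C=35] avail[A=30 B=13 C=22] open={R2,R4,R5,R6,R7,R8}
Step 11: reserve R9 C 2 -> on_hand[A=40 B=24 C=35] avail[A=30 B=13 C=20] open={R2,R4,R5,R6,R7,R8,R9}
Step 12: reserve R10 C 1 -> on_hand[A=40 B=24 C=35] avail[A=30 B=13 C=19] open={R10,R2,R4,R5,R6,R7,R8,R9}
Step 13: commit R10 -> on_hand[A=40 B=24 C=34] avail[A=30 B=13 C=19] open={R2,R4,R5,R6,R7,R8,R9}
Step 14: cancel R4 -> on_hand[A=40 B=24 C=34] avail[A=38 B=13 C=19] open={R2,R5,R6,R7,R8,R9}
Step 15: commit R7 -> on_hand[A=40 B=21 C=34] avail[A=38 B=13 C=19] open={R2,R5,R6,R8,R9}
Step 16: reserve R11 C 1 -> on_hand[A=40 B=21 C=34] avail[A=38 B=13 C=18] open={R11,R2,R5,R6,R8,R9}
Step 17: commit R5 -> on_hand[A=40 B=13 C=34] avail[A=38 B=13 C=18] open={R11,R2,R6,R8,R9}
Step 18: reserve R12 B 4 -> on_hand[A=40 B=13 C=34] avail[A=38 B=9 C=18] open={R11,R12,R2,R6,R8,R9}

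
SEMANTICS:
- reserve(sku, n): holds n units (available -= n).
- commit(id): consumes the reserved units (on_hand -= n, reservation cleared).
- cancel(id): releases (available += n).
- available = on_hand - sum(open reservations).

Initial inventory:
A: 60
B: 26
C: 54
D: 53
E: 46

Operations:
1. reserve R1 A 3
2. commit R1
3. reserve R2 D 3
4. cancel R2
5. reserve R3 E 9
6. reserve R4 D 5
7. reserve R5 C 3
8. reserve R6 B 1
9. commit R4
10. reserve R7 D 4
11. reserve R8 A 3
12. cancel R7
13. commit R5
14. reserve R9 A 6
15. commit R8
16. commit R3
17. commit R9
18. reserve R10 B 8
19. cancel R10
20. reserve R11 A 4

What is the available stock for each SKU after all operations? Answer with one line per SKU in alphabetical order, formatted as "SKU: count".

Step 1: reserve R1 A 3 -> on_hand[A=60 B=26 C=54 D=53 E=46] avail[A=57 B=26 C=54 D=53 E=46] open={R1}
Step 2: commit R1 -> on_hand[A=57 B=26 C=54 D=53 E=46] avail[A=57 B=26 C=54 D=53 E=46] open={}
Step 3: reserve R2 D 3 -> on_hand[A=57 B=26 C=54 D=53 E=46] avail[A=57 B=26 C=54 D=50 E=46] open={R2}
Step 4: cancel R2 -> on_hand[A=57 B=26 C=54 D=53 E=46] avail[A=57 B=26 C=54 D=53 E=46] open={}
Step 5: reserve R3 E 9 -> on_hand[A=57 B=26 C=54 D=53 E=46] avail[A=57 B=26 C=54 D=53 E=37] open={R3}
Step 6: reserve R4 D 5 -> on_hand[A=57 B=26 C=54 D=53 E=46] avail[A=57 B=26 C=54 D=48 E=37] open={R3,R4}
Step 7: reserve R5 C 3 -> on_hand[A=57 B=26 C=54 D=53 E=46] avail[A=57 B=26 C=51 D=48 E=37] open={R3,R4,R5}
Step 8: reserve R6 B 1 -> on_hand[A=57 B=26 C=54 D=53 E=46] avail[A=57 B=25 C=51 D=48 E=37] open={R3,R4,R5,R6}
Step 9: commit R4 -> on_hand[A=57 B=26 C=54 D=48 E=46] avail[A=57 B=25 C=51 D=48 E=37] open={R3,R5,R6}
Step 10: reserve R7 D 4 -> on_hand[A=57 B=26 C=54 D=48 E=46] avail[A=57 B=25 C=51 D=44 E=37] open={R3,R5,R6,R7}
Step 11: reserve R8 A 3 -> on_hand[A=57 B=26 C=54 D=48 E=46] avail[A=54 B=25 C=51 D=44 E=37] open={R3,R5,R6,R7,R8}
Step 12: cancel R7 -> on_hand[A=57 B=26 C=54 D=48 E=46] avail[A=54 B=25 C=51 D=48 E=37] open={R3,R5,R6,R8}
Step 13: commit R5 -> on_hand[A=57 B=26 C=51 D=48 E=46] avail[A=54 B=25 C=51 D=48 E=37] open={R3,R6,R8}
Step 14: reserve R9 A 6 -> on_hand[A=57 B=26 C=51 D=48 E=46] avail[A=48 B=25 C=51 D=48 E=37] open={R3,R6,R8,R9}
Step 15: commit R8 -> on_hand[A=54 B=26 C=51 D=48 E=46] avail[A=48 B=25 C=51 D=48 E=37] open={R3,R6,R9}
Step 16: commit R3 -> on_hand[A=54 B=26 C=51 D=48 E=37] avail[A=48 B=25 C=51 D=48 E=37] open={R6,R9}
Step 17: commit R9 -> on_hand[A=48 B=26 C=51 D=48 E=37] avail[A=48 B=25 C=51 D=48 E=37] open={R6}
Step 18: reserve R10 B 8 -> on_hand[A=48 B=26 C=51 D=48 E=37] avail[A=48 B=17 C=51 D=48 E=37] open={R10,R6}
Step 19: cancel R10 -> on_hand[A=48 B=26 C=51 D=48 E=37] avail[A=48 B=25 C=51 D=48 E=37] open={R6}
Step 20: reserve R11 A 4 -> on_hand[A=48 B=26 C=51 D=48 E=37] avail[A=44 B=25 C=51 D=48 E=37] open={R11,R6}

Answer: A: 44
B: 25
C: 51
D: 48
E: 37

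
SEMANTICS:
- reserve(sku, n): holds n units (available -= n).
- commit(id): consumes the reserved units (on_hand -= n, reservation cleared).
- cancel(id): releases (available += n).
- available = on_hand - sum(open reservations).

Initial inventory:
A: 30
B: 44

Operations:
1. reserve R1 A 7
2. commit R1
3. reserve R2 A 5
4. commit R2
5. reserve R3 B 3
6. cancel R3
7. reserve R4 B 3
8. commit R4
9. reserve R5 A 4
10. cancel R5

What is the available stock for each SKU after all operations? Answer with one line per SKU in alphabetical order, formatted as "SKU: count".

Answer: A: 18
B: 41

Derivation:
Step 1: reserve R1 A 7 -> on_hand[A=30 B=44] avail[A=23 B=44] open={R1}
Step 2: commit R1 -> on_hand[A=23 B=44] avail[A=23 B=44] open={}
Step 3: reserve R2 A 5 -> on_hand[A=23 B=44] avail[A=18 B=44] open={R2}
Step 4: commit R2 -> on_hand[A=18 B=44] avail[A=18 B=44] open={}
Step 5: reserve R3 B 3 -> on_hand[A=18 B=44] avail[A=18 B=41] open={R3}
Step 6: cancel R3 -> on_hand[A=18 B=44] avail[A=18 B=44] open={}
Step 7: reserve R4 B 3 -> on_hand[A=18 B=44] avail[A=18 B=41] open={R4}
Step 8: commit R4 -> on_hand[A=18 B=41] avail[A=18 B=41] open={}
Step 9: reserve R5 A 4 -> on_hand[A=18 B=41] avail[A=14 B=41] open={R5}
Step 10: cancel R5 -> on_hand[A=18 B=41] avail[A=18 B=41] open={}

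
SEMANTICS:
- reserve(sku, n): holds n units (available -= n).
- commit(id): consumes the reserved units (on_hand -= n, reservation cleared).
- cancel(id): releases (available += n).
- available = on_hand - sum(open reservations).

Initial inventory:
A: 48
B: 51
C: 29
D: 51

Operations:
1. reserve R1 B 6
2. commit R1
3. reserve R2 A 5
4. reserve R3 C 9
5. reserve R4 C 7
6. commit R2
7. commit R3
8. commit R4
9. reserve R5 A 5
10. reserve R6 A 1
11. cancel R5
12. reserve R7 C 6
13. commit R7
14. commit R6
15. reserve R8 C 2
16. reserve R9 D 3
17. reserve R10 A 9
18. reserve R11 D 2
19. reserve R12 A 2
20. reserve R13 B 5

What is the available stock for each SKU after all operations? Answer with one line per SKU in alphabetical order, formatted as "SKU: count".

Answer: A: 31
B: 40
C: 5
D: 46

Derivation:
Step 1: reserve R1 B 6 -> on_hand[A=48 B=51 C=29 D=51] avail[A=48 B=45 C=29 D=51] open={R1}
Step 2: commit R1 -> on_hand[A=48 B=45 C=29 D=51] avail[A=48 B=45 C=29 D=51] open={}
Step 3: reserve R2 A 5 -> on_hand[A=48 B=45 C=29 D=51] avail[A=43 B=45 C=29 D=51] open={R2}
Step 4: reserve R3 C 9 -> on_hand[A=48 B=45 C=29 D=51] avail[A=43 B=45 C=20 D=51] open={R2,R3}
Step 5: reserve R4 C 7 -> on_hand[A=48 B=45 C=29 D=51] avail[A=43 B=45 C=13 D=51] open={R2,R3,R4}
Step 6: commit R2 -> on_hand[A=43 B=45 C=29 D=51] avail[A=43 B=45 C=13 D=51] open={R3,R4}
Step 7: commit R3 -> on_hand[A=43 B=45 C=20 D=51] avail[A=43 B=45 C=13 D=51] open={R4}
Step 8: commit R4 -> on_hand[A=43 B=45 C=13 D=51] avail[A=43 B=45 C=13 D=51] open={}
Step 9: reserve R5 A 5 -> on_hand[A=43 B=45 C=13 D=51] avail[A=38 B=45 C=13 D=51] open={R5}
Step 10: reserve R6 A 1 -> on_hand[A=43 B=45 C=13 D=51] avail[A=37 B=45 C=13 D=51] open={R5,R6}
Step 11: cancel R5 -> on_hand[A=43 B=45 C=13 D=51] avail[A=42 B=45 C=13 D=51] open={R6}
Step 12: reserve R7 C 6 -> on_hand[A=43 B=45 C=13 D=51] avail[A=42 B=45 C=7 D=51] open={R6,R7}
Step 13: commit R7 -> on_hand[A=43 B=45 C=7 D=51] avail[A=42 B=45 C=7 D=51] open={R6}
Step 14: commit R6 -> on_hand[A=42 B=45 C=7 D=51] avail[A=42 B=45 C=7 D=51] open={}
Step 15: reserve R8 C 2 -> on_hand[A=42 B=45 C=7 D=51] avail[A=42 B=45 C=5 D=51] open={R8}
Step 16: reserve R9 D 3 -> on_hand[A=42 B=45 C=7 D=51] avail[A=42 B=45 C=5 D=48] open={R8,R9}
Step 17: reserve R10 A 9 -> on_hand[A=42 B=45 C=7 D=51] avail[A=33 B=45 C=5 D=48] open={R10,R8,R9}
Step 18: reserve R11 D 2 -> on_hand[A=42 B=45 C=7 D=51] avail[A=33 B=45 C=5 D=46] open={R10,R11,R8,R9}
Step 19: reserve R12 A 2 -> on_hand[A=42 B=45 C=7 D=51] avail[A=31 B=45 C=5 D=46] open={R10,R11,R12,R8,R9}
Step 20: reserve R13 B 5 -> on_hand[A=42 B=45 C=7 D=51] avail[A=31 B=40 C=5 D=46] open={R10,R11,R12,R13,R8,R9}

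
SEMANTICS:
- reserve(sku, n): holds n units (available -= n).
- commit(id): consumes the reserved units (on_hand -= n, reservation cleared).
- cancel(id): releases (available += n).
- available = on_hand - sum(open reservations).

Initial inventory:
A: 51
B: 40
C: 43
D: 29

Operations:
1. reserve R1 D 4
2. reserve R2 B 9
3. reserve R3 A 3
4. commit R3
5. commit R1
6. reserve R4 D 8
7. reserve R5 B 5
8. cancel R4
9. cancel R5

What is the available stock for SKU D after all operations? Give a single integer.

Answer: 25

Derivation:
Step 1: reserve R1 D 4 -> on_hand[A=51 B=40 C=43 D=29] avail[A=51 B=40 C=43 D=25] open={R1}
Step 2: reserve R2 B 9 -> on_hand[A=51 B=40 C=43 D=29] avail[A=51 B=31 C=43 D=25] open={R1,R2}
Step 3: reserve R3 A 3 -> on_hand[A=51 B=40 C=43 D=29] avail[A=48 B=31 C=43 D=25] open={R1,R2,R3}
Step 4: commit R3 -> on_hand[A=48 B=40 C=43 D=29] avail[A=48 B=31 C=43 D=25] open={R1,R2}
Step 5: commit R1 -> on_hand[A=48 B=40 C=43 D=25] avail[A=48 B=31 C=43 D=25] open={R2}
Step 6: reserve R4 D 8 -> on_hand[A=48 B=40 C=43 D=25] avail[A=48 B=31 C=43 D=17] open={R2,R4}
Step 7: reserve R5 B 5 -> on_hand[A=48 B=40 C=43 D=25] avail[A=48 B=26 C=43 D=17] open={R2,R4,R5}
Step 8: cancel R4 -> on_hand[A=48 B=40 C=43 D=25] avail[A=48 B=26 C=43 D=25] open={R2,R5}
Step 9: cancel R5 -> on_hand[A=48 B=40 C=43 D=25] avail[A=48 B=31 C=43 D=25] open={R2}
Final available[D] = 25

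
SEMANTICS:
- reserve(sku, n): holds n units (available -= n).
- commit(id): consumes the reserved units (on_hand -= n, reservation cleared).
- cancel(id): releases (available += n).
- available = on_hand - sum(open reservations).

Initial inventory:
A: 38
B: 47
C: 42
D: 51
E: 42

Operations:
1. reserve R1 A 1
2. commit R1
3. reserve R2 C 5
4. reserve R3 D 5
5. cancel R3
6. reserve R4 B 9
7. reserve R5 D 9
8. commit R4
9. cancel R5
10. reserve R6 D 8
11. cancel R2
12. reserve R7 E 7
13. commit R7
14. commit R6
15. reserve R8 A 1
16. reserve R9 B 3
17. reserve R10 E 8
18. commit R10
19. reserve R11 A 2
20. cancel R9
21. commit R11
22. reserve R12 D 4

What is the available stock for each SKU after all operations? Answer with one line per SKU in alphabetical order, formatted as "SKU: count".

Answer: A: 34
B: 38
C: 42
D: 39
E: 27

Derivation:
Step 1: reserve R1 A 1 -> on_hand[A=38 B=47 C=42 D=51 E=42] avail[A=37 B=47 C=42 D=51 E=42] open={R1}
Step 2: commit R1 -> on_hand[A=37 B=47 C=42 D=51 E=42] avail[A=37 B=47 C=42 D=51 E=42] open={}
Step 3: reserve R2 C 5 -> on_hand[A=37 B=47 C=42 D=51 E=42] avail[A=37 B=47 C=37 D=51 E=42] open={R2}
Step 4: reserve R3 D 5 -> on_hand[A=37 B=47 C=42 D=51 E=42] avail[A=37 B=47 C=37 D=46 E=42] open={R2,R3}
Step 5: cancel R3 -> on_hand[A=37 B=47 C=42 D=51 E=42] avail[A=37 B=47 C=37 D=51 E=42] open={R2}
Step 6: reserve R4 B 9 -> on_hand[A=37 B=47 C=42 D=51 E=42] avail[A=37 B=38 C=37 D=51 E=42] open={R2,R4}
Step 7: reserve R5 D 9 -> on_hand[A=37 B=47 C=42 D=51 E=42] avail[A=37 B=38 C=37 D=42 E=42] open={R2,R4,R5}
Step 8: commit R4 -> on_hand[A=37 B=38 C=42 D=51 E=42] avail[A=37 B=38 C=37 D=42 E=42] open={R2,R5}
Step 9: cancel R5 -> on_hand[A=37 B=38 C=42 D=51 E=42] avail[A=37 B=38 C=37 D=51 E=42] open={R2}
Step 10: reserve R6 D 8 -> on_hand[A=37 B=38 C=42 D=51 E=42] avail[A=37 B=38 C=37 D=43 E=42] open={R2,R6}
Step 11: cancel R2 -> on_hand[A=37 B=38 C=42 D=51 E=42] avail[A=37 B=38 C=42 D=43 E=42] open={R6}
Step 12: reserve R7 E 7 -> on_hand[A=37 B=38 C=42 D=51 E=42] avail[A=37 B=38 C=42 D=43 E=35] open={R6,R7}
Step 13: commit R7 -> on_hand[A=37 B=38 C=42 D=51 E=35] avail[A=37 B=38 C=42 D=43 E=35] open={R6}
Step 14: commit R6 -> on_hand[A=37 B=38 C=42 D=43 E=35] avail[A=37 B=38 C=42 D=43 E=35] open={}
Step 15: reserve R8 A 1 -> on_hand[A=37 B=38 C=42 D=43 E=35] avail[A=36 B=38 C=42 D=43 E=35] open={R8}
Step 16: reserve R9 B 3 -> on_hand[A=37 B=38 C=42 D=43 E=35] avail[A=36 B=35 C=42 D=43 E=35] open={R8,R9}
Step 17: reserve R10 E 8 -> on_hand[A=37 B=38 C=42 D=43 E=35] avail[A=36 B=35 C=42 D=43 E=27] open={R10,R8,R9}
Step 18: commit R10 -> on_hand[A=37 B=38 C=42 D=43 E=27] avail[A=36 B=35 C=42 D=43 E=27] open={R8,R9}
Step 19: reserve R11 A 2 -> on_hand[A=37 B=38 C=42 D=43 E=27] avail[A=34 B=35 C=42 D=43 E=27] open={R11,R8,R9}
Step 20: cancel R9 -> on_hand[A=37 B=38 C=42 D=43 E=27] avail[A=34 B=38 C=42 D=43 E=27] open={R11,R8}
Step 21: commit R11 -> on_hand[A=35 B=38 C=42 D=43 E=27] avail[A=34 B=38 C=42 D=43 E=27] open={R8}
Step 22: reserve R12 D 4 -> on_hand[A=35 B=38 C=42 D=43 E=27] avail[A=34 B=38 C=42 D=39 E=27] open={R12,R8}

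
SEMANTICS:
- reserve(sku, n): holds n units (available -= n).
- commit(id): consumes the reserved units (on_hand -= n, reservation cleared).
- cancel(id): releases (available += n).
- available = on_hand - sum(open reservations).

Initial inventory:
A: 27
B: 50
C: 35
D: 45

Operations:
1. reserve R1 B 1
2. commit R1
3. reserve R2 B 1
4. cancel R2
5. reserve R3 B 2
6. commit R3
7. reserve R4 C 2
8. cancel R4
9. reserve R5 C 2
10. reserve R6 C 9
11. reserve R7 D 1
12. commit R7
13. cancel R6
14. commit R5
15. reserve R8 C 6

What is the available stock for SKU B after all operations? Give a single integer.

Answer: 47

Derivation:
Step 1: reserve R1 B 1 -> on_hand[A=27 B=50 C=35 D=45] avail[A=27 B=49 C=35 D=45] open={R1}
Step 2: commit R1 -> on_hand[A=27 B=49 C=35 D=45] avail[A=27 B=49 C=35 D=45] open={}
Step 3: reserve R2 B 1 -> on_hand[A=27 B=49 C=35 D=45] avail[A=27 B=48 C=35 D=45] open={R2}
Step 4: cancel R2 -> on_hand[A=27 B=49 C=35 D=45] avail[A=27 B=49 C=35 D=45] open={}
Step 5: reserve R3 B 2 -> on_hand[A=27 B=49 C=35 D=45] avail[A=27 B=47 C=35 D=45] open={R3}
Step 6: commit R3 -> on_hand[A=27 B=47 C=35 D=45] avail[A=27 B=47 C=35 D=45] open={}
Step 7: reserve R4 C 2 -> on_hand[A=27 B=47 C=35 D=45] avail[A=27 B=47 C=33 D=45] open={R4}
Step 8: cancel R4 -> on_hand[A=27 B=47 C=35 D=45] avail[A=27 B=47 C=35 D=45] open={}
Step 9: reserve R5 C 2 -> on_hand[A=27 B=47 C=35 D=45] avail[A=27 B=47 C=33 D=45] open={R5}
Step 10: reserve R6 C 9 -> on_hand[A=27 B=47 C=35 D=45] avail[A=27 B=47 C=24 D=45] open={R5,R6}
Step 11: reserve R7 D 1 -> on_hand[A=27 B=47 C=35 D=45] avail[A=27 B=47 C=24 D=44] open={R5,R6,R7}
Step 12: commit R7 -> on_hand[A=27 B=47 C=35 D=44] avail[A=27 B=47 C=24 D=44] open={R5,R6}
Step 13: cancel R6 -> on_hand[A=27 B=47 C=35 D=44] avail[A=27 B=47 C=33 D=44] open={R5}
Step 14: commit R5 -> on_hand[A=27 B=47 C=33 D=44] avail[A=27 B=47 C=33 D=44] open={}
Step 15: reserve R8 C 6 -> on_hand[A=27 B=47 C=33 D=44] avail[A=27 B=47 C=27 D=44] open={R8}
Final available[B] = 47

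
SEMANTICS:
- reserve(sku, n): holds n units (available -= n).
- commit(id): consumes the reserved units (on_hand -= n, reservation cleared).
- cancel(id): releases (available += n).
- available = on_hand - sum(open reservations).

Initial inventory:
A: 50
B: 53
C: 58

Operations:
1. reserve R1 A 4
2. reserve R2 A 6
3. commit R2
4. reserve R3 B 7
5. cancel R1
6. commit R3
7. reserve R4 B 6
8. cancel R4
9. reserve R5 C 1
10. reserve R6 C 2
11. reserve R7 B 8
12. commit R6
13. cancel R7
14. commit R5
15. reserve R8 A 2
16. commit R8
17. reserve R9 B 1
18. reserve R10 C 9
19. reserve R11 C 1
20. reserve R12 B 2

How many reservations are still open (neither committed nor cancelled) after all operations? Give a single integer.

Answer: 4

Derivation:
Step 1: reserve R1 A 4 -> on_hand[A=50 B=53 C=58] avail[A=46 B=53 C=58] open={R1}
Step 2: reserve R2 A 6 -> on_hand[A=50 B=53 C=58] avail[A=40 B=53 C=58] open={R1,R2}
Step 3: commit R2 -> on_hand[A=44 B=53 C=58] avail[A=40 B=53 C=58] open={R1}
Step 4: reserve R3 B 7 -> on_hand[A=44 B=53 C=58] avail[A=40 B=46 C=58] open={R1,R3}
Step 5: cancel R1 -> on_hand[A=44 B=53 C=58] avail[A=44 B=46 C=58] open={R3}
Step 6: commit R3 -> on_hand[A=44 B=46 C=58] avail[A=44 B=46 C=58] open={}
Step 7: reserve R4 B 6 -> on_hand[A=44 B=46 C=58] avail[A=44 B=40 C=58] open={R4}
Step 8: cancel R4 -> on_hand[A=44 B=46 C=58] avail[A=44 B=46 C=58] open={}
Step 9: reserve R5 C 1 -> on_hand[A=44 B=46 C=58] avail[A=44 B=46 C=57] open={R5}
Step 10: reserve R6 C 2 -> on_hand[A=44 B=46 C=58] avail[A=44 B=46 C=55] open={R5,R6}
Step 11: reserve R7 B 8 -> on_hand[A=44 B=46 C=58] avail[A=44 B=38 C=55] open={R5,R6,R7}
Step 12: commit R6 -> on_hand[A=44 B=46 C=56] avail[A=44 B=38 C=55] open={R5,R7}
Step 13: cancel R7 -> on_hand[A=44 B=46 C=56] avail[A=44 B=46 C=55] open={R5}
Step 14: commit R5 -> on_hand[A=44 B=46 C=55] avail[A=44 B=46 C=55] open={}
Step 15: reserve R8 A 2 -> on_hand[A=44 B=46 C=55] avail[A=42 B=46 C=55] open={R8}
Step 16: commit R8 -> on_hand[A=42 B=46 C=55] avail[A=42 B=46 C=55] open={}
Step 17: reserve R9 B 1 -> on_hand[A=42 B=46 C=55] avail[A=42 B=45 C=55] open={R9}
Step 18: reserve R10 C 9 -> on_hand[A=42 B=46 C=55] avail[A=42 B=45 C=46] open={R10,R9}
Step 19: reserve R11 C 1 -> on_hand[A=42 B=46 C=55] avail[A=42 B=45 C=45] open={R10,R11,R9}
Step 20: reserve R12 B 2 -> on_hand[A=42 B=46 C=55] avail[A=42 B=43 C=45] open={R10,R11,R12,R9}
Open reservations: ['R10', 'R11', 'R12', 'R9'] -> 4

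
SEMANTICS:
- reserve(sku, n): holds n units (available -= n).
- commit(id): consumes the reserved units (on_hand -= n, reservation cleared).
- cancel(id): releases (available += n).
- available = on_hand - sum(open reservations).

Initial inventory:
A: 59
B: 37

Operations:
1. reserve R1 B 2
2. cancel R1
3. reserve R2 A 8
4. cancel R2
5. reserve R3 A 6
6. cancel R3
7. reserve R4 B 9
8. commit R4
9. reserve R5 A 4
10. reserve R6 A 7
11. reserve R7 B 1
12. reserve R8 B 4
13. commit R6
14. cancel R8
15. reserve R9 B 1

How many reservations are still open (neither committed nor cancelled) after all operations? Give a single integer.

Answer: 3

Derivation:
Step 1: reserve R1 B 2 -> on_hand[A=59 B=37] avail[A=59 B=35] open={R1}
Step 2: cancel R1 -> on_hand[A=59 B=37] avail[A=59 B=37] open={}
Step 3: reserve R2 A 8 -> on_hand[A=59 B=37] avail[A=51 B=37] open={R2}
Step 4: cancel R2 -> on_hand[A=59 B=37] avail[A=59 B=37] open={}
Step 5: reserve R3 A 6 -> on_hand[A=59 B=37] avail[A=53 B=37] open={R3}
Step 6: cancel R3 -> on_hand[A=59 B=37] avail[A=59 B=37] open={}
Step 7: reserve R4 B 9 -> on_hand[A=59 B=37] avail[A=59 B=28] open={R4}
Step 8: commit R4 -> on_hand[A=59 B=28] avail[A=59 B=28] open={}
Step 9: reserve R5 A 4 -> on_hand[A=59 B=28] avail[A=55 B=28] open={R5}
Step 10: reserve R6 A 7 -> on_hand[A=59 B=28] avail[A=48 B=28] open={R5,R6}
Step 11: reserve R7 B 1 -> on_hand[A=59 B=28] avail[A=48 B=27] open={R5,R6,R7}
Step 12: reserve R8 B 4 -> on_hand[A=59 B=28] avail[A=48 B=23] open={R5,R6,R7,R8}
Step 13: commit R6 -> on_hand[A=52 B=28] avail[A=48 B=23] open={R5,R7,R8}
Step 14: cancel R8 -> on_hand[A=52 B=28] avail[A=48 B=27] open={R5,R7}
Step 15: reserve R9 B 1 -> on_hand[A=52 B=28] avail[A=48 B=26] open={R5,R7,R9}
Open reservations: ['R5', 'R7', 'R9'] -> 3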